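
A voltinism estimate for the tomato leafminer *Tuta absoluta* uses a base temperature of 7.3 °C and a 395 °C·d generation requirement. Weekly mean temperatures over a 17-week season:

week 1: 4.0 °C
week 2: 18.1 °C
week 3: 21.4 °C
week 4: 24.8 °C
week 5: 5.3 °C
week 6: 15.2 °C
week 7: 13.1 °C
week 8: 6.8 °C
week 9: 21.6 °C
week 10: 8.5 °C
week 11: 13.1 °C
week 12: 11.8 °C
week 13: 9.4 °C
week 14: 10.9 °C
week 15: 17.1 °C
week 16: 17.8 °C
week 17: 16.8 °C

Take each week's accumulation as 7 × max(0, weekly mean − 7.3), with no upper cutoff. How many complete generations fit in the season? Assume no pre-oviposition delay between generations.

2 generations

Weekly DD (7 × max(0, T̄ − 7.3)): 0.0, 75.6, 98.7, 122.5, 0.0, 55.3, 40.6, 0.0, 100.1, 8.4, 40.6, 31.5, 14.7, 25.2, 68.6, 73.5, 66.5.
Season total = 821.8 DD.
Complete generations = ⌊821.8 / 395⌋ = 2.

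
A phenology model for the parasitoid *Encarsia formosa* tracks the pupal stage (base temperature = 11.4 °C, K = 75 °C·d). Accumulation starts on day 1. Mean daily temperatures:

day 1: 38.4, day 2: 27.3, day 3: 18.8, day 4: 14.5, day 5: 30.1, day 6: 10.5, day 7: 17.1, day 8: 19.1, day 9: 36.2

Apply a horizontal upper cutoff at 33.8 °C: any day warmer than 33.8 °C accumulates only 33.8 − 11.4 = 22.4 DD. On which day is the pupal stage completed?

Daily DD above 11.4 °C (capped at 22.4): 22.4, 15.9, 7.4, 3.1, 18.7, 0.0, 5.7, 7.7, 22.4.
Cumulative: 22.4, 38.3, 45.7, 48.8, 67.5, 67.5, 73.2, 80.9, 103.3.
The total first reaches 75 DD on day 8.

day 8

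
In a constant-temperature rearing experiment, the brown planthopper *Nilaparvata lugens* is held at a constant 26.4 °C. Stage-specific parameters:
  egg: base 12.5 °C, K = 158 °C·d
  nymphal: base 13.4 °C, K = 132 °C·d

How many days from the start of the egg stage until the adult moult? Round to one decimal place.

21.5 days

egg: 158 / (26.4 − 12.5) = 158 / 13.9 = 11.367 d.
nymphal: 132 / (26.4 − 13.4) = 132 / 13.0 = 10.154 d.
Sum = 21.521 ≈ 21.5 days.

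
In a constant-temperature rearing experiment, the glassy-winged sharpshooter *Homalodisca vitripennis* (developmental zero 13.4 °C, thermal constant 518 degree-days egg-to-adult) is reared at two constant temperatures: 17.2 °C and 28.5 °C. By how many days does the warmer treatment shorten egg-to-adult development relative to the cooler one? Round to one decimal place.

At 17.2 °C: 518 / (17.2 − 13.4) = 518 / 3.8 = 136.316 d.
At 28.5 °C: 518 / (28.5 − 13.4) = 518 / 15.1 = 34.305 d.
Difference = |136.316 − 34.305| = 102.011 ≈ 102.0 days.

102.0 days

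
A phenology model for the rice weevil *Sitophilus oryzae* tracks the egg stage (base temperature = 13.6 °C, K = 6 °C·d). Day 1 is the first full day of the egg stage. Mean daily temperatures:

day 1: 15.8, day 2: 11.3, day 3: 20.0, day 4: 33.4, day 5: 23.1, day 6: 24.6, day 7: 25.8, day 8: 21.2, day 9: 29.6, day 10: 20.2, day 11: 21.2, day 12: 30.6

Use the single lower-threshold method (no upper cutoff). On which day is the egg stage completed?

day 3

Daily DD above 13.6 °C: 2.2, 0.0, 6.4, 19.8, 9.5, 11.0, 12.2, 7.6, 16.0, 6.6, 7.6, 17.0.
Cumulative: 2.2, 2.2, 8.6, 28.4, 37.9, 48.9, 61.1, 68.7, 84.7, 91.3, 98.9, 115.9.
The total first reaches 6 DD on day 3.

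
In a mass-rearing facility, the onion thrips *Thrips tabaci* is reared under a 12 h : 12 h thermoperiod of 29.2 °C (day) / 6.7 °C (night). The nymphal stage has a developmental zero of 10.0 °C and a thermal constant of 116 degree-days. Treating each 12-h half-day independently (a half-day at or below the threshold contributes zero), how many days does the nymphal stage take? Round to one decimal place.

Day half: max(0, 29.2 − 10.0) × 0.5 = 19.2 × 0.5 = 9.60 DD.
Night half: max(0, 6.7 − 10.0) × 0.5 = 0.0 × 0.5 = 0.00 DD.
Per 24 h: 9.60 DD/day.
Duration = 116 / 9.60 = 12.083 ≈ 12.1 days.

12.1 days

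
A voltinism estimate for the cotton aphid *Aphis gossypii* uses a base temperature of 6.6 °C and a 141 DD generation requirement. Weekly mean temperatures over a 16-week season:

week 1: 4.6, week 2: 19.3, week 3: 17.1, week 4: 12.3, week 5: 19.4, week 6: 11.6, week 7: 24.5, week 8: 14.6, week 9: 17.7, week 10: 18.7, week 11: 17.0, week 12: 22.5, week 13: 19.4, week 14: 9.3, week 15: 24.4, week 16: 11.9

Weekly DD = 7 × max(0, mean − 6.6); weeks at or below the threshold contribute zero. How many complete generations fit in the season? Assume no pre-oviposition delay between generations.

Weekly DD (7 × max(0, T̄ − 6.6)): 0.0, 88.9, 73.5, 39.9, 89.6, 35.0, 125.3, 56.0, 77.7, 84.7, 72.8, 111.3, 89.6, 18.9, 124.6, 37.1.
Season total = 1124.9 DD.
Complete generations = ⌊1124.9 / 141⌋ = 7.

7 generations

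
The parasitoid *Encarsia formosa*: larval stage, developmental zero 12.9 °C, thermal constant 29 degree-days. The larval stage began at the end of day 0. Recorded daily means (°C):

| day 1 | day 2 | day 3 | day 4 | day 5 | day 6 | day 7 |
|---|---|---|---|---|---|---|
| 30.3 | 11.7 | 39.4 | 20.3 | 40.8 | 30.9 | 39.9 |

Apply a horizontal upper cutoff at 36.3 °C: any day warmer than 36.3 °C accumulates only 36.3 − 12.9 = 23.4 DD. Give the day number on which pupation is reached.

Daily DD above 12.9 °C (capped at 23.4): 17.4, 0.0, 23.4, 7.4, 23.4, 18.0, 23.4.
Cumulative: 17.4, 17.4, 40.8, 48.2, 71.6, 89.6, 113.0.
The total first reaches 29 DD on day 3.

day 3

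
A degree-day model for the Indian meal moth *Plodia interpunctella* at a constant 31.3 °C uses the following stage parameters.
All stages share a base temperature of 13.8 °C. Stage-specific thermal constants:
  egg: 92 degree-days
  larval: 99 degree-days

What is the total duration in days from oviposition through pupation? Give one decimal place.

10.9 days

Daily accumulation at 31.3 °C = 31.3 − 13.8 = 17.5 DD/day.
Total K = 92 + 99 = 191 DD.
Total duration = 191 / 17.5 = 10.914 ≈ 10.9 days.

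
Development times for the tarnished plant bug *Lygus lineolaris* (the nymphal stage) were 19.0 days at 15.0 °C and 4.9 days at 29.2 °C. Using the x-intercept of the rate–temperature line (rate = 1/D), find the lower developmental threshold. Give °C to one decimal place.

10.1 °C

Linear rate model ⇒ the product D·(T − T_b) is constant across temperatures.
19.0·(15.0 − T_b) = 4.9·(29.2 − T_b)
T_b = (19.0·15.0 − 4.9·29.2) / (19.0 − 4.9) = 141.92 / 14.1 = 10.065 °C ≈ 10.1 °C.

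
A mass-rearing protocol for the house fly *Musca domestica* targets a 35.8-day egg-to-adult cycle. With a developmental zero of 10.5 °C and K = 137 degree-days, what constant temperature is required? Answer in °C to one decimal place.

Required daily accumulation = 137 / 35.8 = 3.827 DD/day.
T = T_base + 3.827 = 10.5 + 3.827 = 14.327 ≈ 14.3 °C.

14.3 °C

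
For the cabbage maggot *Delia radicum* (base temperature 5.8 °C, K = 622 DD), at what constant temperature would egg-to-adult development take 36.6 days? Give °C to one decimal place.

22.8 °C

Required daily accumulation = 622 / 36.6 = 16.995 DD/day.
T = T_base + 16.995 = 5.8 + 16.995 = 22.795 ≈ 22.8 °C.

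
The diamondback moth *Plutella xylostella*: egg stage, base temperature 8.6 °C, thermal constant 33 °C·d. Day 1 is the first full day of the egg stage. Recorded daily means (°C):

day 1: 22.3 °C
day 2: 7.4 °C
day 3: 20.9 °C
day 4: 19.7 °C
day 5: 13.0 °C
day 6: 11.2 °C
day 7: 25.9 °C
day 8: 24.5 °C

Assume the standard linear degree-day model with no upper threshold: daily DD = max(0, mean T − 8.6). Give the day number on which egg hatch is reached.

Daily DD above 8.6 °C: 13.7, 0.0, 12.3, 11.1, 4.4, 2.6, 17.3, 15.9.
Cumulative: 13.7, 13.7, 26.0, 37.1, 41.5, 44.1, 61.4, 77.3.
The total first reaches 33 DD on day 4.

day 4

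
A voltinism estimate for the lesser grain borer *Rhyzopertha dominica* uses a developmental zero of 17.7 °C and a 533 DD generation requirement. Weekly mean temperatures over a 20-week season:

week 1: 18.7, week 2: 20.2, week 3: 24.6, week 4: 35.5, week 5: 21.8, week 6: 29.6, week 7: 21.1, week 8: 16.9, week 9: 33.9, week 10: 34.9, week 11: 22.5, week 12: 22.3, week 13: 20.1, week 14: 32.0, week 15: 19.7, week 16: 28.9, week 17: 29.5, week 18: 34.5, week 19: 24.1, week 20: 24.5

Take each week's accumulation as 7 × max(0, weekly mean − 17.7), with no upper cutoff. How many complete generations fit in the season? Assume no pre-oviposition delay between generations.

Weekly DD (7 × max(0, T̄ − 17.7)): 7.0, 17.5, 48.3, 124.6, 28.7, 83.3, 23.8, 0.0, 113.4, 120.4, 33.6, 32.2, 16.8, 100.1, 14.0, 78.4, 82.6, 117.6, 44.8, 47.6.
Season total = 1134.7 DD.
Complete generations = ⌊1134.7 / 533⌋ = 2.

2 generations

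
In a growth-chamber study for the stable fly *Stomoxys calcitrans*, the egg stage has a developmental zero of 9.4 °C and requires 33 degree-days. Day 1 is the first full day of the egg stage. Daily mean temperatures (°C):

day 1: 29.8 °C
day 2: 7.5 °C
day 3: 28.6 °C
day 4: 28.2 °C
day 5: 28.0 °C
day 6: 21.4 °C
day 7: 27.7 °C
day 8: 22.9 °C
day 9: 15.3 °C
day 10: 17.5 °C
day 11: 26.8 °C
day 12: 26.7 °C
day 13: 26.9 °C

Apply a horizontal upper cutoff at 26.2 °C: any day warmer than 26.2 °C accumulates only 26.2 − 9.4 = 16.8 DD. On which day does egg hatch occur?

Daily DD above 9.4 °C (capped at 16.8): 16.8, 0.0, 16.8, 16.8, 16.8, 12.0, 16.8, 13.5, 5.9, 8.1, 16.8, 16.8, 16.8.
Cumulative: 16.8, 16.8, 33.6, 50.4, 67.2, 79.2, 96.0, 109.5, 115.4, 123.5, 140.3, 157.1, 173.9.
The total first reaches 33 DD on day 3.

day 3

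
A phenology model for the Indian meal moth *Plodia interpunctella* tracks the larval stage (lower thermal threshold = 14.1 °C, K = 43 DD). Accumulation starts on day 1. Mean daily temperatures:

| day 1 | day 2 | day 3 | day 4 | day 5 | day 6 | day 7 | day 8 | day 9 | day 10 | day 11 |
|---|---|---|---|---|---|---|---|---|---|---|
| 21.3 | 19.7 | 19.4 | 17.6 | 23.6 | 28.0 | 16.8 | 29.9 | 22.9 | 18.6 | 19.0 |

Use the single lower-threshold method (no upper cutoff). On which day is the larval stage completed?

day 6

Daily DD above 14.1 °C: 7.2, 5.6, 5.3, 3.5, 9.5, 13.9, 2.7, 15.8, 8.8, 4.5, 4.9.
Cumulative: 7.2, 12.8, 18.1, 21.6, 31.1, 45.0, 47.7, 63.5, 72.3, 76.8, 81.7.
The total first reaches 43 DD on day 6.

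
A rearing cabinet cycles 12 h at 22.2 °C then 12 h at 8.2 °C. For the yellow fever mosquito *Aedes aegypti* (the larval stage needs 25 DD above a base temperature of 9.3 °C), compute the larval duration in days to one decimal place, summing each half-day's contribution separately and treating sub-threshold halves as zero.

Day half: max(0, 22.2 − 9.3) × 0.5 = 12.9 × 0.5 = 6.45 DD.
Night half: max(0, 8.2 − 9.3) × 0.5 = 0.0 × 0.5 = 0.00 DD.
Per 24 h: 6.45 DD/day.
Duration = 25 / 6.45 = 3.876 ≈ 3.9 days.

3.9 days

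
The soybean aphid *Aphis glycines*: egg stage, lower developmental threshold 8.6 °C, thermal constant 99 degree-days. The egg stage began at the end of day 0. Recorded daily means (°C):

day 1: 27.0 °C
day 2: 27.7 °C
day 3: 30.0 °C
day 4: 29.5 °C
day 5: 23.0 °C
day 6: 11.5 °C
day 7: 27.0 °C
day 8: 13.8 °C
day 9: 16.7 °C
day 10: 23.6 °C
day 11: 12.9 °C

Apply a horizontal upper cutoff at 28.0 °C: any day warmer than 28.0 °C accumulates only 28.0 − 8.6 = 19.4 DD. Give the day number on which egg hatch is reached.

day 7

Daily DD above 8.6 °C (capped at 19.4): 18.4, 19.1, 19.4, 19.4, 14.4, 2.9, 18.4, 5.2, 8.1, 15.0, 4.3.
Cumulative: 18.4, 37.5, 56.9, 76.3, 90.7, 93.6, 112.0, 117.2, 125.3, 140.3, 144.6.
The total first reaches 99 DD on day 7.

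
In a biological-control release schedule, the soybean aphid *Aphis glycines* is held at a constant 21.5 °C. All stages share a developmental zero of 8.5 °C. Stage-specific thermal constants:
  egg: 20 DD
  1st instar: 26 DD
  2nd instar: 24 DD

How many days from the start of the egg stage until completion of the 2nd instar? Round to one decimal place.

5.4 days

Daily accumulation at 21.5 °C = 21.5 − 8.5 = 13.0 DD/day.
Total K = 20 + 26 + 24 = 70 DD.
Total duration = 70 / 13.0 = 5.385 ≈ 5.4 days.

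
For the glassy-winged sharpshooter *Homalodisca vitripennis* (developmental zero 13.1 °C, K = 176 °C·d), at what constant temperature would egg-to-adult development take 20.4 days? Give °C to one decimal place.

21.7 °C

Required daily accumulation = 176 / 20.4 = 8.627 DD/day.
T = T_base + 8.627 = 13.1 + 8.627 = 21.727 ≈ 21.7 °C.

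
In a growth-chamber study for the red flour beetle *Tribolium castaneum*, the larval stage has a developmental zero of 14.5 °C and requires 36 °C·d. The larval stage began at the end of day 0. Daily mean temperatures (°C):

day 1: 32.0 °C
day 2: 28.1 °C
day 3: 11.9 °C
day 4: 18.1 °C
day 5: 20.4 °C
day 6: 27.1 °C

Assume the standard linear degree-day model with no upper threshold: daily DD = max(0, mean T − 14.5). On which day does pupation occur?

Daily DD above 14.5 °C: 17.5, 13.6, 0.0, 3.6, 5.9, 12.6.
Cumulative: 17.5, 31.1, 31.1, 34.7, 40.6, 53.2.
The total first reaches 36 DD on day 5.

day 5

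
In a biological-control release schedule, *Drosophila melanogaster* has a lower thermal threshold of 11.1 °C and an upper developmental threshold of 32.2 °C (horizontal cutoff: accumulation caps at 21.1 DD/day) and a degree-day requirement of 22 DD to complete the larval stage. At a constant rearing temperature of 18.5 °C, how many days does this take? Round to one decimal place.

3.0 days

Daily accumulation = 18.5 − 11.1 = 7.4 DD/day.
Duration = 22 / 7.4 = 2.973 ≈ 3.0 days.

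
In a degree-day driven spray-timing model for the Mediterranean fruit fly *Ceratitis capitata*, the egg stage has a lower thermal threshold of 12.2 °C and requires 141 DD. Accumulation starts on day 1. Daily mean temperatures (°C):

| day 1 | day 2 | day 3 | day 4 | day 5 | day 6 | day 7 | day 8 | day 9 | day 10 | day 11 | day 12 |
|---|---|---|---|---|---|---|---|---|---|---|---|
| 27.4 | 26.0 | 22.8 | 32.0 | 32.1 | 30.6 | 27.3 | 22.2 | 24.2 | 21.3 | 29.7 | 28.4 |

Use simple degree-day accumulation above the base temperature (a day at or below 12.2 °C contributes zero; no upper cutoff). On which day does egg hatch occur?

Daily DD above 12.2 °C: 15.2, 13.8, 10.6, 19.8, 19.9, 18.4, 15.1, 10.0, 12.0, 9.1, 17.5, 16.2.
Cumulative: 15.2, 29.0, 39.6, 59.4, 79.3, 97.7, 112.8, 122.8, 134.8, 143.9, 161.4, 177.6.
The total first reaches 141 DD on day 10.

day 10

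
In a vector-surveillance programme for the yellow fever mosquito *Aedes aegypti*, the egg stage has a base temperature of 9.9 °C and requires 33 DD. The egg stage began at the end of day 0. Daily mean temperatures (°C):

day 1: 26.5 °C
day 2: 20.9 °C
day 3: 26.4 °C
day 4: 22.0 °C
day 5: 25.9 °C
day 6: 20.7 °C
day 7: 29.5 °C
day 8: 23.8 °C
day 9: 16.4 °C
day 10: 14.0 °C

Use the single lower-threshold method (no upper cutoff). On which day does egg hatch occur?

Daily DD above 9.9 °C: 16.6, 11.0, 16.5, 12.1, 16.0, 10.8, 19.6, 13.9, 6.5, 4.1.
Cumulative: 16.6, 27.6, 44.1, 56.2, 72.2, 83.0, 102.6, 116.5, 123.0, 127.1.
The total first reaches 33 DD on day 3.

day 3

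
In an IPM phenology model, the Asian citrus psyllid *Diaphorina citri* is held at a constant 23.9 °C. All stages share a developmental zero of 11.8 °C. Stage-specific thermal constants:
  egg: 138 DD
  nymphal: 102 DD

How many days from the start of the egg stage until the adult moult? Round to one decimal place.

Daily accumulation at 23.9 °C = 23.9 − 11.8 = 12.1 DD/day.
Total K = 138 + 102 = 240 DD.
Total duration = 240 / 12.1 = 19.835 ≈ 19.8 days.

19.8 days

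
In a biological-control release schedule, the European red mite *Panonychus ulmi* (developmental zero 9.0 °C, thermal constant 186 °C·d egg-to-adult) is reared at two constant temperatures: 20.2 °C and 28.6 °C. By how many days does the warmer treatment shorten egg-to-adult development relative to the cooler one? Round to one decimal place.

At 20.2 °C: 186 / (20.2 − 9.0) = 186 / 11.2 = 16.607 d.
At 28.6 °C: 186 / (28.6 − 9.0) = 186 / 19.6 = 9.490 d.
Difference = |16.607 − 9.490| = 7.117 ≈ 7.1 days.

7.1 days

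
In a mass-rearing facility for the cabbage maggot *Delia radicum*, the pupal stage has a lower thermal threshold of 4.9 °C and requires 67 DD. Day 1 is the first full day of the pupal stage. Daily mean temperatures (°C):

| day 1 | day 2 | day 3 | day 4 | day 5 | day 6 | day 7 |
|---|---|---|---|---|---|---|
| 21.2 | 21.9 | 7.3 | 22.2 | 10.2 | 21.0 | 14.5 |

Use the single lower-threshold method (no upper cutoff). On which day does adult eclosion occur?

Daily DD above 4.9 °C: 16.3, 17.0, 2.4, 17.3, 5.3, 16.1, 9.6.
Cumulative: 16.3, 33.3, 35.7, 53.0, 58.3, 74.4, 84.0.
The total first reaches 67 DD on day 6.

day 6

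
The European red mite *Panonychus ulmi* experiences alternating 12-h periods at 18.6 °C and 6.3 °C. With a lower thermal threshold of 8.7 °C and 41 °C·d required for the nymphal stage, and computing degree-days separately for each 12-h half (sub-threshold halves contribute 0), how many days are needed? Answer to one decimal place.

8.3 days

Day half: max(0, 18.6 − 8.7) × 0.5 = 9.9 × 0.5 = 4.95 DD.
Night half: max(0, 6.3 − 8.7) × 0.5 = 0.0 × 0.5 = 0.00 DD.
Per 24 h: 4.95 DD/day.
Duration = 41 / 4.95 = 8.283 ≈ 8.3 days.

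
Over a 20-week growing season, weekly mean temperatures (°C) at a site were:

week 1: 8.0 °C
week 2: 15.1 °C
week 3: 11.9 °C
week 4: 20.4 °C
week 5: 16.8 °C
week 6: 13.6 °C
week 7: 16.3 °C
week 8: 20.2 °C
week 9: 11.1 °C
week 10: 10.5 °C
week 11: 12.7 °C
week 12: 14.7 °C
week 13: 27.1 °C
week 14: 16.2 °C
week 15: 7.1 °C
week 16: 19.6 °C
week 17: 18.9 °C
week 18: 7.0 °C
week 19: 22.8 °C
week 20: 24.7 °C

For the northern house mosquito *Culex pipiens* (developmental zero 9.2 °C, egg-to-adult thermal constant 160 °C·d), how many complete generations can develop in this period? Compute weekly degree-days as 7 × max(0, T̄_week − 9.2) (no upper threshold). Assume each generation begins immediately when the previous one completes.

5 generations

Weekly DD (7 × max(0, T̄ − 9.2)): 0.0, 41.3, 18.9, 78.4, 53.2, 30.8, 49.7, 77.0, 13.3, 9.1, 24.5, 38.5, 125.3, 49.0, 0.0, 72.8, 67.9, 0.0, 95.2, 108.5.
Season total = 953.4 DD.
Complete generations = ⌊953.4 / 160⌋ = 5.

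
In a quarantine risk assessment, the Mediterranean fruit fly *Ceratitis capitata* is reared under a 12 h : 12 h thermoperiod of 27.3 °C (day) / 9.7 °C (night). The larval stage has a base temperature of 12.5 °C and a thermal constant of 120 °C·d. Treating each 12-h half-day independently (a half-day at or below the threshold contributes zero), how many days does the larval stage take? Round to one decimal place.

Day half: max(0, 27.3 − 12.5) × 0.5 = 14.8 × 0.5 = 7.40 DD.
Night half: max(0, 9.7 − 12.5) × 0.5 = 0.0 × 0.5 = 0.00 DD.
Per 24 h: 7.40 DD/day.
Duration = 120 / 7.40 = 16.216 ≈ 16.2 days.

16.2 days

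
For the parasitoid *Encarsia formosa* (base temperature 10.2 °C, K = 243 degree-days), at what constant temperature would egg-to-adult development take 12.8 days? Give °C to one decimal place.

Required daily accumulation = 243 / 12.8 = 18.984 DD/day.
T = T_base + 18.984 = 10.2 + 18.984 = 29.184 ≈ 29.2 °C.

29.2 °C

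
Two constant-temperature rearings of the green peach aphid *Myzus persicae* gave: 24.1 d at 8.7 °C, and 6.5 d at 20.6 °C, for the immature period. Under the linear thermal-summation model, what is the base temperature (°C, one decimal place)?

Under the model K = D·(T − T_b), so D₁·(T₁ − T_b) = D₂·(T₂ − T_b).
24.1·(8.7 − T_b) = 6.5·(20.6 − T_b)
T_b = (24.1·8.7 − 6.5·20.6) / (24.1 − 6.5) = 75.77 / 17.6 = 4.305 °C ≈ 4.3 °C.

4.3 °C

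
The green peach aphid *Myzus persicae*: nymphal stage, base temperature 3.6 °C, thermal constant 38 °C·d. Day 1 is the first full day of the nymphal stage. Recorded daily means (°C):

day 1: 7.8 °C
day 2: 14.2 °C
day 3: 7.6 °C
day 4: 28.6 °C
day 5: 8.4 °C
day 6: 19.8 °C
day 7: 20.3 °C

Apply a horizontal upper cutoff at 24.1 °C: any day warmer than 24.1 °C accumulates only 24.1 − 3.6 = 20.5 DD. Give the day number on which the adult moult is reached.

day 4

Daily DD above 3.6 °C (capped at 20.5): 4.2, 10.6, 4.0, 20.5, 4.8, 16.2, 16.7.
Cumulative: 4.2, 14.8, 18.8, 39.3, 44.1, 60.3, 77.0.
The total first reaches 38 DD on day 4.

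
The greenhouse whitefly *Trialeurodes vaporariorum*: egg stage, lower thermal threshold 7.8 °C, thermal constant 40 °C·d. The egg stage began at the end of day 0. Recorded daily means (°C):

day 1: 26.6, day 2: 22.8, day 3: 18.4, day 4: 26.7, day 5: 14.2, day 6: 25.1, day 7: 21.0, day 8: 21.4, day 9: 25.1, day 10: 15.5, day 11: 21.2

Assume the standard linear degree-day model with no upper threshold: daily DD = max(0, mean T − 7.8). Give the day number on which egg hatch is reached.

day 3

Daily DD above 7.8 °C: 18.8, 15.0, 10.6, 18.9, 6.4, 17.3, 13.2, 13.6, 17.3, 7.7, 13.4.
Cumulative: 18.8, 33.8, 44.4, 63.3, 69.7, 87.0, 100.2, 113.8, 131.1, 138.8, 152.2.
The total first reaches 40 DD on day 3.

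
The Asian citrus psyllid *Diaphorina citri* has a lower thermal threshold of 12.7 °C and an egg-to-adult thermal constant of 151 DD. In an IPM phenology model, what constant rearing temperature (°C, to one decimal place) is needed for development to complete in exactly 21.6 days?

Required daily accumulation = 151 / 21.6 = 6.991 DD/day.
T = T_base + 6.991 = 12.7 + 6.991 = 19.691 ≈ 19.7 °C.

19.7 °C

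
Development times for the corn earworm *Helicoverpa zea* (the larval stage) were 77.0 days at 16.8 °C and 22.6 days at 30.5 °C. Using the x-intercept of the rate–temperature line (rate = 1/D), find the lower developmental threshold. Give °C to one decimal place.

Equal thermal constants: D₁(T₁ − T_b) = D₂(T₂ − T_b).
77.0·(16.8 − T_b) = 22.6·(30.5 − T_b)
T_b = (77.0·16.8 − 22.6·30.5) / (77.0 − 22.6) = 604.30 / 54.4 = 11.108 °C ≈ 11.1 °C.

11.1 °C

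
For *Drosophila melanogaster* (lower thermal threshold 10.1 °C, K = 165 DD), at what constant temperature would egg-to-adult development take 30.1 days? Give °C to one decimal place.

15.6 °C

Required daily accumulation = 165 / 30.1 = 5.482 DD/day.
T = T_base + 5.482 = 10.1 + 5.482 = 15.582 ≈ 15.6 °C.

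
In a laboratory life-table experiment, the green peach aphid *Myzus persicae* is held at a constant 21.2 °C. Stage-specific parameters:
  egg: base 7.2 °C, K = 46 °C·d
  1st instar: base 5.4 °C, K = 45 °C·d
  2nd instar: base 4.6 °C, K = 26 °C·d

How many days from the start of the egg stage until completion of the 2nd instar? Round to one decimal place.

egg: 46 / (21.2 − 7.2) = 46 / 14.0 = 3.286 d.
1st instar: 45 / (21.2 − 5.4) = 45 / 15.8 = 2.848 d.
2nd instar: 26 / (21.2 − 4.6) = 26 / 16.6 = 1.566 d.
Sum = 7.700 ≈ 7.7 days.

7.7 days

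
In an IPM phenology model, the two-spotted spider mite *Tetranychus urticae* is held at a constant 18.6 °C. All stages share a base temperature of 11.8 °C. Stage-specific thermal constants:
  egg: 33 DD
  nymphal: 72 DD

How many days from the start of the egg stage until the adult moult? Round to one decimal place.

Daily accumulation at 18.6 °C = 18.6 − 11.8 = 6.8 DD/day.
Total K = 33 + 72 = 105 DD.
Total duration = 105 / 6.8 = 15.441 ≈ 15.4 days.

15.4 days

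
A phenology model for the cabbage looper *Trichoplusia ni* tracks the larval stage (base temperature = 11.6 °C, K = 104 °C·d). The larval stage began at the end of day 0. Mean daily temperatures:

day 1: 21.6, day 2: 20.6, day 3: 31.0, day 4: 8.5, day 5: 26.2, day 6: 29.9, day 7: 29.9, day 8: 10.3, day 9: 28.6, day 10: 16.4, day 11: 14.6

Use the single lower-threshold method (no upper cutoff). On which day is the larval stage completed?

Daily DD above 11.6 °C: 10.0, 9.0, 19.4, 0.0, 14.6, 18.3, 18.3, 0.0, 17.0, 4.8, 3.0.
Cumulative: 10.0, 19.0, 38.4, 38.4, 53.0, 71.3, 89.6, 89.6, 106.6, 111.4, 114.4.
The total first reaches 104 DD on day 9.

day 9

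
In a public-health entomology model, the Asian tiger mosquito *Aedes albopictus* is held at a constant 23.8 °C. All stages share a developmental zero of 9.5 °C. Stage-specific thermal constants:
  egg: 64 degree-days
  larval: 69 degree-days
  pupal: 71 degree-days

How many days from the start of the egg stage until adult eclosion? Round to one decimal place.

14.3 days

Daily accumulation at 23.8 °C = 23.8 − 9.5 = 14.3 DD/day.
Total K = 64 + 69 + 71 = 204 DD.
Total duration = 204 / 14.3 = 14.266 ≈ 14.3 days.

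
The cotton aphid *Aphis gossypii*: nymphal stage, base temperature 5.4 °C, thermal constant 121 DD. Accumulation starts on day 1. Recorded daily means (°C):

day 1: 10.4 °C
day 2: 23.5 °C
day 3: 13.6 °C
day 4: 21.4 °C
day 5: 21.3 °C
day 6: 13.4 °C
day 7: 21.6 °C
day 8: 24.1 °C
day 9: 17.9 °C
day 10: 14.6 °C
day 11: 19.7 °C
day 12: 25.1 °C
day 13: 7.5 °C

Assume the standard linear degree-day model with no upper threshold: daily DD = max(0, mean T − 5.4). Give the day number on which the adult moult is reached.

Daily DD above 5.4 °C: 5.0, 18.1, 8.2, 16.0, 15.9, 8.0, 16.2, 18.7, 12.5, 9.2, 14.3, 19.7, 2.1.
Cumulative: 5.0, 23.1, 31.3, 47.3, 63.2, 71.2, 87.4, 106.1, 118.6, 127.8, 142.1, 161.8, 163.9.
The total first reaches 121 DD on day 10.

day 10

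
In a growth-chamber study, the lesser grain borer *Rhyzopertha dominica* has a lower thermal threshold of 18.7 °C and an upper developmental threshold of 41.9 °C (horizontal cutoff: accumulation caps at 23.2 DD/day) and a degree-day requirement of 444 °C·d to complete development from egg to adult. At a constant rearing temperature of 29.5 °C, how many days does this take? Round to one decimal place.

41.1 days

Daily accumulation = 29.5 − 18.7 = 10.8 DD/day.
Duration = 444 / 10.8 = 41.111 ≈ 41.1 days.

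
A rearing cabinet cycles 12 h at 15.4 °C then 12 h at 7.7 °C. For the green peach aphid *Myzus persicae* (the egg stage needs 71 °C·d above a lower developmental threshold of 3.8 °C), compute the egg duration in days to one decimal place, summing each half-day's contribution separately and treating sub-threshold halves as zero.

9.2 days

Day half: max(0, 15.4 − 3.8) × 0.5 = 11.6 × 0.5 = 5.80 DD.
Night half: max(0, 7.7 − 3.8) × 0.5 = 3.9 × 0.5 = 1.95 DD.
Per 24 h: 7.75 DD/day.
Duration = 71 / 7.75 = 9.161 ≈ 9.2 days.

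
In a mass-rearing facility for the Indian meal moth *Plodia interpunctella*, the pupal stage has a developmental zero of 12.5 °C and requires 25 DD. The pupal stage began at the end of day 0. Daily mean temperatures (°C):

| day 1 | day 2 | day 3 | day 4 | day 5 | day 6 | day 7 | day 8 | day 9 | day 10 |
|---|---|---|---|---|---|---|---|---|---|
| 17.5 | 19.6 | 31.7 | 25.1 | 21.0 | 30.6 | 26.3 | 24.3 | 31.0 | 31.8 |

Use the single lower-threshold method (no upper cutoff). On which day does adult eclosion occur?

day 3

Daily DD above 12.5 °C: 5.0, 7.1, 19.2, 12.6, 8.5, 18.1, 13.8, 11.8, 18.5, 19.3.
Cumulative: 5.0, 12.1, 31.3, 43.9, 52.4, 70.5, 84.3, 96.1, 114.6, 133.9.
The total first reaches 25 DD on day 3.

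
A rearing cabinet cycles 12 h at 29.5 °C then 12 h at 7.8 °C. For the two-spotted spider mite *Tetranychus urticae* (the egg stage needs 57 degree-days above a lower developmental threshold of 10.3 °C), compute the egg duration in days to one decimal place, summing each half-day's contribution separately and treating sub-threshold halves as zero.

Day half: max(0, 29.5 − 10.3) × 0.5 = 19.2 × 0.5 = 9.60 DD.
Night half: max(0, 7.8 − 10.3) × 0.5 = 0.0 × 0.5 = 0.00 DD.
Per 24 h: 9.60 DD/day.
Duration = 57 / 9.60 = 5.938 ≈ 5.9 days.

5.9 days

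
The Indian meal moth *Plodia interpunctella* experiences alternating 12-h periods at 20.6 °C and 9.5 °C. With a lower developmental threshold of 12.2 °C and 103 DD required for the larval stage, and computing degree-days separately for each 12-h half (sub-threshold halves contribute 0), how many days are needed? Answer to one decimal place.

24.5 days

Day half: max(0, 20.6 − 12.2) × 0.5 = 8.4 × 0.5 = 4.20 DD.
Night half: max(0, 9.5 − 12.2) × 0.5 = 0.0 × 0.5 = 0.00 DD.
Per 24 h: 4.20 DD/day.
Duration = 103 / 4.20 = 24.524 ≈ 24.5 days.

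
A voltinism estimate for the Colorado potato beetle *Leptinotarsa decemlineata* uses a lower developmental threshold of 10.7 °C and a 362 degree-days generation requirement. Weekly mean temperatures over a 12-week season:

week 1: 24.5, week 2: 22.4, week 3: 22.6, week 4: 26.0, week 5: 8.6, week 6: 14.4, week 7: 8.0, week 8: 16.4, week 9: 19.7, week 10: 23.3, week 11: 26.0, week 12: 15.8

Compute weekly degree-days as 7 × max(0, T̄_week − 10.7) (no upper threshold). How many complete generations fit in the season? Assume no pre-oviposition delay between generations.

Weekly DD (7 × max(0, T̄ − 10.7)): 96.6, 81.9, 83.3, 107.1, 0.0, 25.9, 0.0, 39.9, 63.0, 88.2, 107.1, 35.7.
Season total = 728.7 DD.
Complete generations = ⌊728.7 / 362⌋ = 2.

2 generations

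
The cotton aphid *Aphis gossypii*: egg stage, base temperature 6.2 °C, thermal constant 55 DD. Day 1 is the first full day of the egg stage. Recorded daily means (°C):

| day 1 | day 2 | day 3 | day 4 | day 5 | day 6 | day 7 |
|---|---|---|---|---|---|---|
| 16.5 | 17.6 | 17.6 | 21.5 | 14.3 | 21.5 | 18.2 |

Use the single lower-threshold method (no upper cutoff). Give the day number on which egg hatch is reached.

Daily DD above 6.2 °C: 10.3, 11.4, 11.4, 15.3, 8.1, 15.3, 12.0.
Cumulative: 10.3, 21.7, 33.1, 48.4, 56.5, 71.8, 83.8.
The total first reaches 55 DD on day 5.

day 5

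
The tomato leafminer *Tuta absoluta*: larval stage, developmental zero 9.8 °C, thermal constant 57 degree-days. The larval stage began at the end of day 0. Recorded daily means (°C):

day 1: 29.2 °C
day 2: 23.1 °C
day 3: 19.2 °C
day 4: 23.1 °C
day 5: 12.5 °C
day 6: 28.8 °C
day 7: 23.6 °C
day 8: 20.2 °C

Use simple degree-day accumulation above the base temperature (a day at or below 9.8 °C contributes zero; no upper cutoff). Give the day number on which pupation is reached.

day 5

Daily DD above 9.8 °C: 19.4, 13.3, 9.4, 13.3, 2.7, 19.0, 13.8, 10.4.
Cumulative: 19.4, 32.7, 42.1, 55.4, 58.1, 77.1, 90.9, 101.3.
The total first reaches 57 DD on day 5.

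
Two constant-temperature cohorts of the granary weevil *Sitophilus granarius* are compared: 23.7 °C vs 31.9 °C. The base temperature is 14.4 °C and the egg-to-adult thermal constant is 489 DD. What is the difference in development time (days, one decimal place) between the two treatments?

At 23.7 °C: 489 / (23.7 − 14.4) = 489 / 9.3 = 52.581 d.
At 31.9 °C: 489 / (31.9 − 14.4) = 489 / 17.5 = 27.943 d.
Difference = |52.581 − 27.943| = 24.638 ≈ 24.6 days.

24.6 days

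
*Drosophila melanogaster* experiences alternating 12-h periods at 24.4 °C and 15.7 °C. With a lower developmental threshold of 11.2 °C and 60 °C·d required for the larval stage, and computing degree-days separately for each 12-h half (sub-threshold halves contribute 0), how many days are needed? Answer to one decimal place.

6.8 days

Day half: max(0, 24.4 − 11.2) × 0.5 = 13.2 × 0.5 = 6.60 DD.
Night half: max(0, 15.7 − 11.2) × 0.5 = 4.5 × 0.5 = 2.25 DD.
Per 24 h: 8.85 DD/day.
Duration = 60 / 8.85 = 6.780 ≈ 6.8 days.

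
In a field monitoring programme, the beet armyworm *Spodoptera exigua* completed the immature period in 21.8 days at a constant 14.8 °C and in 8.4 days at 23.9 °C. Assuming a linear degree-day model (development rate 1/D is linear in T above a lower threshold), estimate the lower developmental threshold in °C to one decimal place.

Under the model K = D·(T − T_b), so D₁·(T₁ − T_b) = D₂·(T₂ − T_b).
21.8·(14.8 − T_b) = 8.4·(23.9 − T_b)
T_b = (21.8·14.8 − 8.4·23.9) / (21.8 − 8.4) = 121.88 / 13.4 = 9.096 °C ≈ 9.1 °C.

9.1 °C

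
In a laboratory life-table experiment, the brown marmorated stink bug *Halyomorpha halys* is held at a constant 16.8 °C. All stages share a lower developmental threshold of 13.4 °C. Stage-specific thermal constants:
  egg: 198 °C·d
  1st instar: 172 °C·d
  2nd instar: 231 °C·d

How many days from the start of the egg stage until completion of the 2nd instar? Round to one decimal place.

176.8 days

Daily accumulation at 16.8 °C = 16.8 − 13.4 = 3.4 DD/day.
Total K = 198 + 172 + 231 = 601 DD.
Total duration = 601 / 3.4 = 176.765 ≈ 176.8 days.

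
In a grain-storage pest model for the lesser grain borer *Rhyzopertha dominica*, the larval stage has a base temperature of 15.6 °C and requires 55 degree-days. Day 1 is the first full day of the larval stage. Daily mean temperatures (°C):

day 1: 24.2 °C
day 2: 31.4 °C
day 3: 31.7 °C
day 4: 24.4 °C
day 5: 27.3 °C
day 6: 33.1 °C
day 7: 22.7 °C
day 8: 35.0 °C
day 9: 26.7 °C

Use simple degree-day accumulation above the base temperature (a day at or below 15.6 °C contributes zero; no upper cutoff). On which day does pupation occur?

day 5

Daily DD above 15.6 °C: 8.6, 15.8, 16.1, 8.8, 11.7, 17.5, 7.1, 19.4, 11.1.
Cumulative: 8.6, 24.4, 40.5, 49.3, 61.0, 78.5, 85.6, 105.0, 116.1.
The total first reaches 55 DD on day 5.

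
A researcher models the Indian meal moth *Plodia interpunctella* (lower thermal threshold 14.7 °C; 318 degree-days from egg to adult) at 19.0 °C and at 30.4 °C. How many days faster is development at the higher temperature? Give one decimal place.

At 19.0 °C: 318 / (19.0 − 14.7) = 318 / 4.3 = 73.953 d.
At 30.4 °C: 318 / (30.4 − 14.7) = 318 / 15.7 = 20.255 d.
Difference = |73.953 − 20.255| = 53.699 ≈ 53.7 days.

53.7 days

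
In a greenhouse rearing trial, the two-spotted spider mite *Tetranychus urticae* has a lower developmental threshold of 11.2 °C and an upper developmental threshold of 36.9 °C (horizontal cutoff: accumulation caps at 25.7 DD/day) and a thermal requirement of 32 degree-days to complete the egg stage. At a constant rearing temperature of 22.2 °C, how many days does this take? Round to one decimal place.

Daily accumulation = 22.2 − 11.2 = 11.0 DD/day.
Duration = 32 / 11.0 = 2.909 ≈ 2.9 days.

2.9 days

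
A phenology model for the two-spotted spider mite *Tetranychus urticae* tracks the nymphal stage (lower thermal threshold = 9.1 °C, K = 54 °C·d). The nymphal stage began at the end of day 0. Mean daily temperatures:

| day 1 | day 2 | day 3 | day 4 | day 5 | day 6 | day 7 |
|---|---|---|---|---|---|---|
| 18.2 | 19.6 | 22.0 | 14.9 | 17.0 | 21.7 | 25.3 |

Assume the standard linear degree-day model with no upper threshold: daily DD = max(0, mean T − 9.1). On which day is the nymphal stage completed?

Daily DD above 9.1 °C: 9.1, 10.5, 12.9, 5.8, 7.9, 12.6, 16.2.
Cumulative: 9.1, 19.6, 32.5, 38.3, 46.2, 58.8, 75.0.
The total first reaches 54 DD on day 6.

day 6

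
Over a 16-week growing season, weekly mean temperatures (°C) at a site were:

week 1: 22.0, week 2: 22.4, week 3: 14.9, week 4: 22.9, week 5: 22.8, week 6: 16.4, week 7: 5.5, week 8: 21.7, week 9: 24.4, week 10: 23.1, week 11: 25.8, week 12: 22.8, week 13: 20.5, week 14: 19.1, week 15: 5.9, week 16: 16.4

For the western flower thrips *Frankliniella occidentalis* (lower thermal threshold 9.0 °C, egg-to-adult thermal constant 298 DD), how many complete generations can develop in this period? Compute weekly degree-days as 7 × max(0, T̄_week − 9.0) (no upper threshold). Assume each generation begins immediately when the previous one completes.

3 generations

Weekly DD (7 × max(0, T̄ − 9.0)): 91.0, 93.8, 41.3, 97.3, 96.6, 51.8, 0.0, 88.9, 107.8, 98.7, 117.6, 96.6, 80.5, 70.7, 0.0, 51.8.
Season total = 1184.4 DD.
Complete generations = ⌊1184.4 / 298⌋ = 3.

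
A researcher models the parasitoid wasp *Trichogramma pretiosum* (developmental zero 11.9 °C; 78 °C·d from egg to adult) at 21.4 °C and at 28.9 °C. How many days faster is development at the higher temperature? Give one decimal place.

At 21.4 °C: 78 / (21.4 − 11.9) = 78 / 9.5 = 8.211 d.
At 28.9 °C: 78 / (28.9 − 11.9) = 78 / 17.0 = 4.588 d.
Difference = |8.211 − 4.588| = 3.622 ≈ 3.6 days.

3.6 days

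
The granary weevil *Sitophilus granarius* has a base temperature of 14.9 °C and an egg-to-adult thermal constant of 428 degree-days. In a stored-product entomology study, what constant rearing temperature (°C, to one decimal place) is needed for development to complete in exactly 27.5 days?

Required daily accumulation = 428 / 27.5 = 15.564 DD/day.
T = T_base + 15.564 = 14.9 + 15.564 = 30.464 ≈ 30.5 °C.

30.5 °C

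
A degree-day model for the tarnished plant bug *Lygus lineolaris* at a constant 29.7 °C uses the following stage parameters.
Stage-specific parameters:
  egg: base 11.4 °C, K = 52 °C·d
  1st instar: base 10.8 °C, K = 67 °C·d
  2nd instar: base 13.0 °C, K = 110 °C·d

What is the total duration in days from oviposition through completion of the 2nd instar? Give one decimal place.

13.0 days

egg: 52 / (29.7 − 11.4) = 52 / 18.3 = 2.842 d.
1st instar: 67 / (29.7 − 10.8) = 67 / 18.9 = 3.545 d.
2nd instar: 110 / (29.7 − 13.0) = 110 / 16.7 = 6.587 d.
Sum = 12.973 ≈ 13.0 days.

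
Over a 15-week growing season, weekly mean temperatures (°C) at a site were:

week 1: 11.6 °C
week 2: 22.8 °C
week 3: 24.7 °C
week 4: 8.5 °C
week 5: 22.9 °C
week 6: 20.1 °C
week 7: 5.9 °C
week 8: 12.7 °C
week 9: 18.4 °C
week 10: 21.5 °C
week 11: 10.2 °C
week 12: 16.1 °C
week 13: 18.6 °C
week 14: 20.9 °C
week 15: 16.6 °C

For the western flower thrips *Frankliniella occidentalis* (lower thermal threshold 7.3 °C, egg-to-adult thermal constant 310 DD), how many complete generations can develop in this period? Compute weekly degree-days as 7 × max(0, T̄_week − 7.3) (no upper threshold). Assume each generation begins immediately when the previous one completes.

3 generations

Weekly DD (7 × max(0, T̄ − 7.3)): 30.1, 108.5, 121.8, 8.4, 109.2, 89.6, 0.0, 37.8, 77.7, 99.4, 20.3, 61.6, 79.1, 95.2, 65.1.
Season total = 1003.8 DD.
Complete generations = ⌊1003.8 / 310⌋ = 3.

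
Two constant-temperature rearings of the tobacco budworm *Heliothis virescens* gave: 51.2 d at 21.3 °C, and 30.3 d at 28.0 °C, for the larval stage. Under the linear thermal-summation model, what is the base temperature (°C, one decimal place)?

Equal thermal constants: D₁(T₁ − T_b) = D₂(T₂ − T_b).
51.2·(21.3 − T_b) = 30.3·(28.0 − T_b)
T_b = (51.2·21.3 − 30.3·28.0) / (51.2 − 30.3) = 242.16 / 20.9 = 11.587 °C ≈ 11.6 °C.

11.6 °C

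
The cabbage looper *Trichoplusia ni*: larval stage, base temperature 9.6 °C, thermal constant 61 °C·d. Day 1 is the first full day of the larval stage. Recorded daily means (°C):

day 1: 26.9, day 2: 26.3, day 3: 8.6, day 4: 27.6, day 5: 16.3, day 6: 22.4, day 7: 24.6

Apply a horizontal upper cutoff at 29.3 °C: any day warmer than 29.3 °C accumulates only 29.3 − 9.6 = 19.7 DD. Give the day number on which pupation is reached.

Daily DD above 9.6 °C (capped at 19.7): 17.3, 16.7, 0.0, 18.0, 6.7, 12.8, 15.0.
Cumulative: 17.3, 34.0, 34.0, 52.0, 58.7, 71.5, 86.5.
The total first reaches 61 DD on day 6.

day 6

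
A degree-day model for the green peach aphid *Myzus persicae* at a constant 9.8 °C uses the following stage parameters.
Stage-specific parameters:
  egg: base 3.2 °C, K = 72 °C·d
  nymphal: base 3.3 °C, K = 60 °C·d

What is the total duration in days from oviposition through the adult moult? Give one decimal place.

egg: 72 / (9.8 − 3.2) = 72 / 6.6 = 10.909 d.
nymphal: 60 / (9.8 − 3.3) = 60 / 6.5 = 9.231 d.
Sum = 20.140 ≈ 20.1 days.

20.1 days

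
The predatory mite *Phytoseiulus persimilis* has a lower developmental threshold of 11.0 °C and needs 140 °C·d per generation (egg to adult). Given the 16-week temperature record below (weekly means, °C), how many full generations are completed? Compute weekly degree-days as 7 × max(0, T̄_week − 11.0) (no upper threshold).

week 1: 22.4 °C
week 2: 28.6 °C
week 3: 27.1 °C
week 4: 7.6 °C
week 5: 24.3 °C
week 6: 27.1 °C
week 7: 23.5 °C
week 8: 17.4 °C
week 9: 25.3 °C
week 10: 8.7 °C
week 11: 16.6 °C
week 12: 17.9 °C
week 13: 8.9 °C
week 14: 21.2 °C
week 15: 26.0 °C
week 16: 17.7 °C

7 generations

Weekly DD (7 × max(0, T̄ − 11.0)): 79.8, 123.2, 112.7, 0.0, 93.1, 112.7, 87.5, 44.8, 100.1, 0.0, 39.2, 48.3, 0.0, 71.4, 105.0, 46.9.
Season total = 1064.7 DD.
Complete generations = ⌊1064.7 / 140⌋ = 7.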